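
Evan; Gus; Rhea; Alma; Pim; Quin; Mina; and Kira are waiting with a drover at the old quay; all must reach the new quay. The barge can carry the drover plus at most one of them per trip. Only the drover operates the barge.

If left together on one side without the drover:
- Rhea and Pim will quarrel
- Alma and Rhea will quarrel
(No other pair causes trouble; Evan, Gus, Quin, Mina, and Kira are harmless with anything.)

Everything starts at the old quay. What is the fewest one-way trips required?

17

Counting alone: the drover can take at most 1 across per trip to the new quay, so moving all 8 needs at least 8 loaded trips out, with a return between consecutive ones — at least 15 crossings.
The safety rule pushes this higher. Following every safe sequence of crossings, the most of the 8 that can be at the new quay as the barge arrives there on crossing 15 is 7 — never all 8.
So no plan with fewer than 17 crossings exists, and this one achieves 17:
1. Drover goes to the new quay with Rhea.  [the old quay: Alma, Evan, Gus, Kira, Mina, Pim, Quin | the new quay: Rhea]
2. Drover goes back to the old quay alone.  [the old quay: Alma, Evan, Gus, Kira, Mina, Pim, Quin | the new quay: Rhea]
3. Drover goes to the new quay with Evan.  [the old quay: Alma, Gus, Kira, Mina, Pim, Quin | the new quay: Evan, Rhea]
4. Drover goes back to the old quay alone.  [the old quay: Alma, Gus, Kira, Mina, Pim, Quin | the new quay: Evan, Rhea]
5. Drover goes to the new quay with Gus.  [the old quay: Alma, Kira, Mina, Pim, Quin | the new quay: Evan, Gus, Rhea]
6. Drover goes back to the old quay alone.  [the old quay: Alma, Kira, Mina, Pim, Quin | the new quay: Evan, Gus, Rhea]
7. Drover goes to the new quay with Alma.  [the old quay: Kira, Mina, Pim, Quin | the new quay: Alma, Evan, Gus, Rhea]
8. Drover goes back to the old quay with Rhea.  [the old quay: Kira, Mina, Pim, Quin, Rhea | the new quay: Alma, Evan, Gus]
9. Drover goes to the new quay with Pim.  [the old quay: Kira, Mina, Quin, Rhea | the new quay: Alma, Evan, Gus, Pim]
10. Drover goes back to the old quay alone.  [the old quay: Kira, Mina, Quin, Rhea | the new quay: Alma, Evan, Gus, Pim]
11. Drover goes to the new quay with Quin.  [the old quay: Kira, Mina, Rhea | the new quay: Alma, Evan, Gus, Pim, Quin]
12. Drover goes back to the old quay alone.  [the old quay: Kira, Mina, Rhea | the new quay: Alma, Evan, Gus, Pim, Quin]
13. Drover goes to the new quay with Mina.  [the old quay: Kira, Rhea | the new quay: Alma, Evan, Gus, Mina, Pim, Quin]
14. Drover goes back to the old quay alone.  [the old quay: Kira, Rhea | the new quay: Alma, Evan, Gus, Mina, Pim, Quin]
15. Drover goes to the new quay with Kira.  [the old quay: Rhea | the new quay: Alma, Evan, Gus, Kira, Mina, Pim, Quin]
16. Drover goes back to the old quay alone.  [the old quay: Rhea | the new quay: Alma, Evan, Gus, Kira, Mina, Pim, Quin]
17. Drover goes to the new quay with Rhea.  [the old quay: — | the new quay: Alma, Evan, Gus, Kira, Mina, Pim, Quin, Rhea]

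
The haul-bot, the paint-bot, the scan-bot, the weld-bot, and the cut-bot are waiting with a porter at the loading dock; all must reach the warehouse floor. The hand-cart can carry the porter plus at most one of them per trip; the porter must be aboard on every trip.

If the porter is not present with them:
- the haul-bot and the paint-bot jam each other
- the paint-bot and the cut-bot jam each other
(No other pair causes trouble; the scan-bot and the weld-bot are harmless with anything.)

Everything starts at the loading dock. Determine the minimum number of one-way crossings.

Counting alone: the porter can take at most 1 across per trip to the warehouse floor, so moving all 5 needs at least 5 loaded trips out, with a return between consecutive ones — at least 9 crossings.
The safety rule pushes this higher. Following every safe sequence of crossings, the most of the 5 that can be at the warehouse floor as the hand-cart arrives there on crossing 9 is 4 — never all 5.
So no plan with fewer than 11 crossings exists, and this one achieves 11:
1. Porter goes to the warehouse floor with the paint-bot.  [the loading dock: the cut-bot, the haul-bot, the scan-bot, the weld-bot | the warehouse floor: the paint-bot]
2. Porter goes back to the loading dock alone.  [the loading dock: the cut-bot, the haul-bot, the scan-bot, the weld-bot | the warehouse floor: the paint-bot]
3. Porter goes to the warehouse floor with the haul-bot.  [the loading dock: the cut-bot, the scan-bot, the weld-bot | the warehouse floor: the haul-bot, the paint-bot]
4. Porter goes back to the loading dock with the paint-bot.  [the loading dock: the cut-bot, the paint-bot, the scan-bot, the weld-bot | the warehouse floor: the haul-bot]
5. Porter goes to the warehouse floor with the cut-bot.  [the loading dock: the paint-bot, the scan-bot, the weld-bot | the warehouse floor: the cut-bot, the haul-bot]
6. Porter goes back to the loading dock alone.  [the loading dock: the paint-bot, the scan-bot, the weld-bot | the warehouse floor: the cut-bot, the haul-bot]
7. Porter goes to the warehouse floor with the scan-bot.  [the loading dock: the paint-bot, the weld-bot | the warehouse floor: the cut-bot, the haul-bot, the scan-bot]
8. Porter goes back to the loading dock alone.  [the loading dock: the paint-bot, the weld-bot | the warehouse floor: the cut-bot, the haul-bot, the scan-bot]
9. Porter goes to the warehouse floor with the weld-bot.  [the loading dock: the paint-bot | the warehouse floor: the cut-bot, the haul-bot, the scan-bot, the weld-bot]
10. Porter goes back to the loading dock alone.  [the loading dock: the paint-bot | the warehouse floor: the cut-bot, the haul-bot, the scan-bot, the weld-bot]
11. Porter goes to the warehouse floor with the paint-bot.  [the loading dock: — | the warehouse floor: the cut-bot, the haul-bot, the paint-bot, the scan-bot, the weld-bot]

11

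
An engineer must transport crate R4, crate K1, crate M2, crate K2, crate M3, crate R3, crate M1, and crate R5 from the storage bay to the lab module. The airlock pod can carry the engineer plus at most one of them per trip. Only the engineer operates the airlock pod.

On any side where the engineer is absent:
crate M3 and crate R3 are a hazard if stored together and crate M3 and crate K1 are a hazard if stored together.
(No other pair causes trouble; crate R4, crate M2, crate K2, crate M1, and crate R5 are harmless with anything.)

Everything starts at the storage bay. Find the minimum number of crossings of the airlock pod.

Counting alone: the engineer can take at most 1 across per trip to the lab module, so moving all 8 needs at least 8 loaded trips out, with a return between consecutive ones — at least 15 crossings.
The safety rule pushes this higher. Following every safe sequence of crossings, the most of the 8 that can be at the lab module as the airlock pod arrives there on crossing 15 is 7 — never all 8.
So no plan with fewer than 17 crossings exists, and this one achieves 17:
1. Engineer goes to the lab module with crate M3.  [the storage bay: crate K1, crate K2, crate M1, crate M2, crate R3, crate R4, crate R5 | the lab module: crate M3]
2. Engineer goes back to the storage bay alone.  [the storage bay: crate K1, crate K2, crate M1, crate M2, crate R3, crate R4, crate R5 | the lab module: crate M3]
3. Engineer goes to the lab module with crate R4.  [the storage bay: crate K1, crate K2, crate M1, crate M2, crate R3, crate R5 | the lab module: crate M3, crate R4]
4. Engineer goes back to the storage bay alone.  [the storage bay: crate K1, crate K2, crate M1, crate M2, crate R3, crate R5 | the lab module: crate M3, crate R4]
5. Engineer goes to the lab module with crate K1.  [the storage bay: crate K2, crate M1, crate M2, crate R3, crate R5 | the lab module: crate K1, crate M3, crate R4]
6. Engineer goes back to the storage bay with crate M3.  [the storage bay: crate K2, crate M1, crate M2, crate M3, crate R3, crate R5 | the lab module: crate K1, crate R4]
7. Engineer goes to the lab module with crate R3.  [the storage bay: crate K2, crate M1, crate M2, crate M3, crate R5 | the lab module: crate K1, crate R3, crate R4]
8. Engineer goes back to the storage bay alone.  [the storage bay: crate K2, crate M1, crate M2, crate M3, crate R5 | the lab module: crate K1, crate R3, crate R4]
9. Engineer goes to the lab module with crate M2.  [the storage bay: crate K2, crate M1, crate M3, crate R5 | the lab module: crate K1, crate M2, crate R3, crate R4]
10. Engineer goes back to the storage bay alone.  [the storage bay: crate K2, crate M1, crate M3, crate R5 | the lab module: crate K1, crate M2, crate R3, crate R4]
11. Engineer goes to the lab module with crate K2.  [the storage bay: crate M1, crate M3, crate R5 | the lab module: crate K1, crate K2, crate M2, crate R3, crate R4]
12. Engineer goes back to the storage bay alone.  [the storage bay: crate M1, crate M3, crate R5 | the lab module: crate K1, crate K2, crate M2, crate R3, crate R4]
13. Engineer goes to the lab module with crate M1.  [the storage bay: crate M3, crate R5 | the lab module: crate K1, crate K2, crate M1, crate M2, crate R3, crate R4]
14. Engineer goes back to the storage bay alone.  [the storage bay: crate M3, crate R5 | the lab module: crate K1, crate K2, crate M1, crate M2, crate R3, crate R4]
15. Engineer goes to the lab module with crate R5.  [the storage bay: crate M3 | the lab module: crate K1, crate K2, crate M1, crate M2, crate R3, crate R4, crate R5]
16. Engineer goes back to the storage bay alone.  [the storage bay: crate M3 | the lab module: crate K1, crate K2, crate M1, crate M2, crate R3, crate R4, crate R5]
17. Engineer goes to the lab module with crate M3.  [the storage bay: — | the lab module: crate K1, crate K2, crate M1, crate M2, crate M3, crate R3, crate R4, crate R5]

17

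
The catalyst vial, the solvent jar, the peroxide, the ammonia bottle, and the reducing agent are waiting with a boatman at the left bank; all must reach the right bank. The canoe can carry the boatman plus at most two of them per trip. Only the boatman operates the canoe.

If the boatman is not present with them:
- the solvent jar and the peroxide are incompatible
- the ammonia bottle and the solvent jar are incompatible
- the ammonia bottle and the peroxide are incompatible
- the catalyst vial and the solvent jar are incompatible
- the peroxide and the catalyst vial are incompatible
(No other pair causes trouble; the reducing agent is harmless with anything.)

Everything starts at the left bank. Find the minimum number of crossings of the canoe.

Counting alone: the boatman can take at most 2 across per trip to the right bank, so moving all 5 needs at least 3 loaded trips out, with a return between consecutive ones — at least 5 crossings.
The safety rule pushes this higher. Following every safe sequence of crossings, the most of the 5 that can be at the right bank as the canoe arrives there on crossing 5 is 4 — never all 5.
So no plan with fewer than 7 crossings exists, and this one achieves 7:
1. Boatman goes to the right bank with the peroxide and the solvent jar.
2. Boatman goes back to the left bank with the solvent jar.
3. Boatman goes to the right bank with the ammonia bottle and the catalyst vial.
4. Boatman goes back to the left bank with the peroxide.
5. Boatman goes to the right bank with the reducing agent and the solvent jar.
6. Boatman goes back to the left bank with the solvent jar.
7. Boatman goes to the right bank with the peroxide and the solvent jar.

7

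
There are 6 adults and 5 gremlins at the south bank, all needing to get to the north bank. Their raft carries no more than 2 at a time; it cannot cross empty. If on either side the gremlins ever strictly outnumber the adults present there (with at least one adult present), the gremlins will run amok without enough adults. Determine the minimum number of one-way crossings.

Counting alone: each trip to the north bank takes at most 2 across and each return brings at least 1 back, so after t trips out (and t−1 returns) at most 2t − (t−1) of the 11 are across; that first reaches 11 at t = 10, so at least 19 crossings are needed.
The plan below uses exactly 19 crossings, so it is optimal:
1. 2 gremlins → the north bank.  (the south bank: 6A 3G; the north bank: 0A 2G)
2. 1 gremlin ← the south bank.  (the south bank: 6A 4G; the north bank: 0A 1G)
3. 2 gremlins → the north bank.  (the south bank: 6A 2G; the north bank: 0A 3G)
4. 1 gremlin ← the south bank.  (the south bank: 6A 3G; the north bank: 0A 2G)
5. 2 adults → the north bank.  (the south bank: 4A 3G; the north bank: 2A 2G)
6. 1 gremlin ← the south bank.  (the south bank: 4A 4G; the north bank: 2A 1G)
7. 1 adult and 1 gremlin → the north bank.  (the south bank: 3A 3G; the north bank: 3A 2G)
8. 1 adult ← the south bank.  (the south bank: 4A 3G; the north bank: 2A 2G)
9. 1 adult and 1 gremlin → the north bank.  (the south bank: 3A 2G; the north bank: 3A 3G)
10. 1 gremlin ← the south bank.  (the south bank: 3A 3G; the north bank: 3A 2G)
11. 1 adult and 1 gremlin → the north bank.  (the south bank: 2A 2G; the north bank: 4A 3G)
12. 1 adult ← the south bank.  (the south bank: 3A 2G; the north bank: 3A 3G)
13. 1 adult and 1 gremlin → the north bank.  (the south bank: 2A 1G; the north bank: 4A 4G)
14. 1 gremlin ← the south bank.  (the south bank: 2A 2G; the north bank: 4A 3G)
15. 1 adult and 1 gremlin → the north bank.  (the south bank: 1A 1G; the north bank: 5A 4G)
16. 1 adult ← the south bank.  (the south bank: 2A 1G; the north bank: 4A 4G)
17. 1 adult and 1 gremlin → the north bank.  (the south bank: 1A 0G; the north bank: 5A 5G)
18. 1 gremlin ← the south bank.  (the south bank: 1A 1G; the north bank: 5A 4G)
19. 1 adult and 1 gremlin → the north bank.  (the south bank: 0A 0G; the north bank: 6A 5G)

19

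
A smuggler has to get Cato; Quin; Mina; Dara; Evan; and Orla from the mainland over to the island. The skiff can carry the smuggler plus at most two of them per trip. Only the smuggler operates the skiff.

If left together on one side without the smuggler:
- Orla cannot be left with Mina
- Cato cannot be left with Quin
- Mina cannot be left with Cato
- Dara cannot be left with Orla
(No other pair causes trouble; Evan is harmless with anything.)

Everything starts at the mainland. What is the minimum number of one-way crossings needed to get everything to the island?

7

Counting alone: the smuggler can take at most 2 across per trip to the island, so moving all 6 needs at least 3 loaded trips out, with a return between consecutive ones — at least 5 crossings.
The safety rule pushes this higher. Following every safe sequence of crossings, the most of the 6 that can be at the island as the skiff arrives there on crossing 5 is 5 — never all 6.
So no plan with fewer than 7 crossings exists, and this one achieves 7:
1. Smuggler goes to the island with Cato and Orla.  [the mainland: Dara, Evan, Mina, Quin | the island: Cato, Orla]
2. Smuggler goes back to the mainland alone.  [the mainland: Dara, Evan, Mina, Quin | the island: Cato, Orla]
3. Smuggler goes to the island with Mina and Quin.  [the mainland: Dara, Evan | the island: Cato, Mina, Orla, Quin]
4. Smuggler goes back to the mainland with Cato and Orla.  [the mainland: Cato, Dara, Evan, Orla | the island: Mina, Quin]
5. Smuggler goes to the island with Dara and Evan.  [the mainland: Cato, Orla | the island: Dara, Evan, Mina, Quin]
6. Smuggler goes back to the mainland alone.  [the mainland: Cato, Orla | the island: Dara, Evan, Mina, Quin]
7. Smuggler goes to the island with Cato and Orla.  [the mainland: — | the island: Cato, Dara, Evan, Mina, Orla, Quin]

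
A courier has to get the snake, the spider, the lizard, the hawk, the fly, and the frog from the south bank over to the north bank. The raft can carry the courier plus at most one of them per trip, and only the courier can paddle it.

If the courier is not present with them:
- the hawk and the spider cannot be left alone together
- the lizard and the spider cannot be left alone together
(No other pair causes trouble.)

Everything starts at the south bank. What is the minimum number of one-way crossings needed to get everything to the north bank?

Counting alone: the courier can take at most 1 across per trip to the north bank, so moving all 6 needs at least 6 loaded trips out, with a return between consecutive ones — at least 11 crossings.
The safety rule pushes this higher. Following every safe sequence of crossings, the most of the 6 that can be at the north bank as the raft arrives there on crossing 11 is 5 — never all 6.
So no plan with fewer than 13 crossings exists, and this one achieves 13:
1. Courier goes to the north bank with the spider.
2. Courier goes back to the south bank alone.
3. Courier goes to the north bank with the snake.
4. Courier goes back to the south bank alone.
5. Courier goes to the north bank with the lizard.
6. Courier goes back to the south bank with the spider.
7. Courier goes to the north bank with the hawk.
8. Courier goes back to the south bank alone.
9. Courier goes to the north bank with the fly.
10. Courier goes back to the south bank alone.
11. Courier goes to the north bank with the frog.
12. Courier goes back to the south bank alone.
13. Courier goes to the north bank with the spider.

13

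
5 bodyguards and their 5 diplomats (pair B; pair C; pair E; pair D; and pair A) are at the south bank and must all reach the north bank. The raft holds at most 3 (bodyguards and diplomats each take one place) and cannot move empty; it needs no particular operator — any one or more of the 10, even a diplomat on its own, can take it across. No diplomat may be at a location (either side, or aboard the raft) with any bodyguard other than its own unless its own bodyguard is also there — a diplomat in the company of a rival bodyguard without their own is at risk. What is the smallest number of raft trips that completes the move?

Counting alone: each trip to the north bank takes at most 3 across and each return brings at least 1 back, so after t trips out (and t−1 returns) at most 3t − (t−1) of the 10 are across; that first reaches 10 at t = 5, so at least 9 crossings are needed.
The safety rule pushes this higher. Following every safe sequence of crossings, the most of the 10 that can be at the north bank as the raft arrives there on crossing 9 is 9 — never all 10.
So no plan with fewer than 11 crossings exists, and this one achieves 11:
1. bodyguard B and diplomat B cross → the north bank.
2. bodyguard B crosses ← the south bank.
3. diplomat C, diplomat D, and diplomat E cross → the north bank.
4. diplomat B crosses ← the south bank.
5. bodyguard C, bodyguard D, and bodyguard E cross → the north bank.
6. bodyguard C and diplomat C cross ← the south bank.
7. bodyguard A, bodyguard B, and bodyguard C cross → the north bank.
8. diplomat E crosses ← the south bank.
9. diplomat B and diplomat C cross → the north bank.
10. diplomat B crosses ← the south bank.
11. diplomat A, diplomat B, and diplomat E cross → the north bank.

11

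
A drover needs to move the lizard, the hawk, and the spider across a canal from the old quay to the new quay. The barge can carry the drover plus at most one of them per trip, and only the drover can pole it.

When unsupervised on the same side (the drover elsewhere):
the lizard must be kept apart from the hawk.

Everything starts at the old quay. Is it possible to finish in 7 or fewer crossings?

Yes — this plan uses 5 crossings (≤ 7):
1. Drover goes to the new quay with the lizard.
2. Drover goes back to the old quay alone.
3. Drover goes to the new quay with the spider.
4. Drover goes back to the old quay alone.
5. Drover goes to the new quay with the hawk.

Yes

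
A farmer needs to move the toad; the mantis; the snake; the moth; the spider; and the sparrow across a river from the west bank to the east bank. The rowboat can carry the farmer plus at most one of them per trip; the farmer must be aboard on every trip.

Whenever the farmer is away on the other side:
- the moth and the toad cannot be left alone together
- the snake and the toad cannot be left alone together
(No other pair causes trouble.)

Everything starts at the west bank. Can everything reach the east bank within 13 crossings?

Yes

Yes — this plan uses 13 crossings (≤ 13):
1. Farmer goes to the east bank with the toad.
2. Farmer goes back to the west bank alone.
3. Farmer goes to the east bank with the mantis.
4. Farmer goes back to the west bank alone.
5. Farmer goes to the east bank with the snake.
6. Farmer goes back to the west bank with the toad.
7. Farmer goes to the east bank with the moth.
8. Farmer goes back to the west bank alone.
9. Farmer goes to the east bank with the spider.
10. Farmer goes back to the west bank alone.
11. Farmer goes to the east bank with the sparrow.
12. Farmer goes back to the west bank alone.
13. Farmer goes to the east bank with the toad.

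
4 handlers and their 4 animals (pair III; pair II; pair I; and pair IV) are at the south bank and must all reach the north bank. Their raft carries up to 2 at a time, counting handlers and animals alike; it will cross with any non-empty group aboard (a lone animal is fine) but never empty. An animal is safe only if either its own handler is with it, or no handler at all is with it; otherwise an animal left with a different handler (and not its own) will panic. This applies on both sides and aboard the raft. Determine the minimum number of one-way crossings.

impossible

Following every safe sequence of crossings from the start, the most of the 8 that can be at the north bank as the raft arrives there on crossings 1, 3, 5 is 2, 3, 4 respectively; the best ever achieved is 4 of 8.
From crossing 7 on, no configuration arises that was not already reachable earlier: only 44 distinct safe configurations (who is on which side, and where the raft is) can ever be reached, none of them has everyone across, and every continuation just revisits them. So no valid plan exists.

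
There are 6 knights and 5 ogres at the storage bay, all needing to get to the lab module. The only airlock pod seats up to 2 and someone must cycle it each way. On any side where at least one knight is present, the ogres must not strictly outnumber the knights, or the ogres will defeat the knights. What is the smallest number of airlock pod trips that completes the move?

Counting alone: each trip to the lab module takes at most 2 across and each return brings at least 1 back, so after t trips out (and t−1 returns) at most 2t − (t−1) of the 11 are across; that first reaches 11 at t = 10, so at least 19 crossings are needed.
The plan below uses exactly 19 crossings, so it is optimal:
1. 2 ogres → the lab module.  (the storage bay: 6K 3O; the lab module: 0K 2O)
2. 1 ogre ← the storage bay.  (the storage bay: 6K 4O; the lab module: 0K 1O)
3. 2 ogres → the lab module.  (the storage bay: 6K 2O; the lab module: 0K 3O)
4. 1 ogre ← the storage bay.  (the storage bay: 6K 3O; the lab module: 0K 2O)
5. 2 knights → the lab module.  (the storage bay: 4K 3O; the lab module: 2K 2O)
6. 1 ogre ← the storage bay.  (the storage bay: 4K 4O; the lab module: 2K 1O)
7. 1 knight and 1 ogre → the lab module.  (the storage bay: 3K 3O; the lab module: 3K 2O)
8. 1 knight ← the storage bay.  (the storage bay: 4K 3O; the lab module: 2K 2O)
9. 1 knight and 1 ogre → the lab module.  (the storage bay: 3K 2O; the lab module: 3K 3O)
10. 1 ogre ← the storage bay.  (the storage bay: 3K 3O; the lab module: 3K 2O)
11. 1 knight and 1 ogre → the lab module.  (the storage bay: 2K 2O; the lab module: 4K 3O)
12. 1 knight ← the storage bay.  (the storage bay: 3K 2O; the lab module: 3K 3O)
13. 1 knight and 1 ogre → the lab module.  (the storage bay: 2K 1O; the lab module: 4K 4O)
14. 1 ogre ← the storage bay.  (the storage bay: 2K 2O; the lab module: 4K 3O)
15. 1 knight and 1 ogre → the lab module.  (the storage bay: 1K 1O; the lab module: 5K 4O)
16. 1 knight ← the storage bay.  (the storage bay: 2K 1O; the lab module: 4K 4O)
17. 1 knight and 1 ogre → the lab module.  (the storage bay: 1K 0O; the lab module: 5K 5O)
18. 1 ogre ← the storage bay.  (the storage bay: 1K 1O; the lab module: 5K 4O)
19. 1 knight and 1 ogre → the lab module.  (the storage bay: 0K 0O; the lab module: 6K 5O)

19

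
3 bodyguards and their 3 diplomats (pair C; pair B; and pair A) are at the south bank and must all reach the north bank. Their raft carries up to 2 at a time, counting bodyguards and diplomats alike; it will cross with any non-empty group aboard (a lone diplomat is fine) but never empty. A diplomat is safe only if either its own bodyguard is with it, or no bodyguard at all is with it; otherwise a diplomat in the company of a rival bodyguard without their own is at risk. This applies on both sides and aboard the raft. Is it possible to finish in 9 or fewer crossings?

No

Counting alone: each trip to the north bank takes at most 2 across and each return brings at least 1 back, so after t trips out (and t−1 returns) at most 2t − (t−1) of the 6 are across; that first reaches 6 at t = 5, so at least 9 crossings are needed.
The safety rule pushes this higher. Following every safe sequence of crossings, the most of the 6 that can be at the north bank as the raft arrives there on crossing 9 is 5 — never all 6.
So the move cannot be finished within 9 crossings. (The shortest complete plan takes 11:)
1. bodyguard C and diplomat C cross → the north bank.
2. bodyguard C crosses ← the south bank.
3. diplomat A and diplomat B cross → the north bank.
4. diplomat C crosses ← the south bank.
5. bodyguard A and bodyguard B cross → the north bank.
6. bodyguard B and diplomat B cross ← the south bank.
7. bodyguard B and bodyguard C cross → the north bank.
8. diplomat A crosses ← the south bank.
9. diplomat B and diplomat C cross → the north bank.
10. bodyguard A crosses ← the south bank.
11. bodyguard A and diplomat A cross → the north bank.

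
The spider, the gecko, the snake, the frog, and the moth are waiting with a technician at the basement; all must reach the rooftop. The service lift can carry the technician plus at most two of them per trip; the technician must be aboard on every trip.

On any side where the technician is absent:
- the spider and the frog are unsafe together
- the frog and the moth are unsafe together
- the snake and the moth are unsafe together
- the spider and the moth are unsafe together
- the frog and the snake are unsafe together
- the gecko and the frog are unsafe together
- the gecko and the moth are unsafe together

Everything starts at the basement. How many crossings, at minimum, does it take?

impossible

Following every safe sequence of crossings from the start, the most of the 5 that can be at the rooftop as the service lift arrives there on crossings 1, 3 is 2, 3 respectively; the best ever achieved is 3 of 5.
From crossing 5 on, no configuration arises that was not already reachable earlier: only 10 distinct safe configurations (who is on which side, and where the service lift is) can ever be reached, none of them has everyone across, and every continuation just revisits them. So no valid plan exists.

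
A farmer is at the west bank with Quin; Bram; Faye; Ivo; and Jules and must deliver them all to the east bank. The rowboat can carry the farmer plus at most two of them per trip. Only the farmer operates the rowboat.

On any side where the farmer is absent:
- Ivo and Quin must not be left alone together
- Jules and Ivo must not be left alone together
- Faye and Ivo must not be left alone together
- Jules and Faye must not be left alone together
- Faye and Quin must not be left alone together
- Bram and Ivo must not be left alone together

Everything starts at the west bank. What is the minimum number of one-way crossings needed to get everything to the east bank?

7

Counting alone: the farmer can take at most 2 across per trip to the east bank, so moving all 5 needs at least 3 loaded trips out, with a return between consecutive ones — at least 5 crossings.
The safety rule pushes this higher. Following every safe sequence of crossings, the most of the 5 that can be at the east bank as the rowboat arrives there on crossing 5 is 4 — never all 5.
So no plan with fewer than 7 crossings exists, and this one achieves 7:
1. Farmer goes to the east bank with Faye and Ivo.  [the west bank: Bram, Jules, Quin | the east bank: Faye, Ivo]
2. Farmer goes back to the west bank with Faye.  [the west bank: Bram, Faye, Jules, Quin | the east bank: Ivo]
3. Farmer goes to the east bank with Jules and Quin.  [the west bank: Bram, Faye | the east bank: Ivo, Jules, Quin]
4. Farmer goes back to the west bank with Ivo.  [the west bank: Bram, Faye, Ivo | the east bank: Jules, Quin]
5. Farmer goes to the east bank with Bram and Faye.  [the west bank: Ivo | the east bank: Bram, Faye, Jules, Quin]
6. Farmer goes back to the west bank with Faye.  [the west bank: Faye, Ivo | the east bank: Bram, Jules, Quin]
7. Farmer goes to the east bank with Faye and Ivo.  [the west bank: — | the east bank: Bram, Faye, Ivo, Jules, Quin]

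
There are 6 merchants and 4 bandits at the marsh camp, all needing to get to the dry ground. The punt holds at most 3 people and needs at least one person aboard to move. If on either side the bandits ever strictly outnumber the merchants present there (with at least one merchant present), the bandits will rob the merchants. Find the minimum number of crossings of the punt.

9

Counting alone: each trip to the dry ground takes at most 3 across and each return brings at least 1 back, so after t trips out (and t−1 returns) at most 3t − (t−1) of the 10 are across; that first reaches 10 at t = 5, so at least 9 crossings are needed.
The plan below uses exactly 9 crossings, so it is optimal:
1. 2 bandits → the dry ground.  (the marsh camp: 6M 2B; the dry ground: 0M 2B)
2. 1 bandit ← the marsh camp.  (the marsh camp: 6M 3B; the dry ground: 0M 1B)
3. 3 bandits → the dry ground.  (the marsh camp: 6M 0B; the dry ground: 0M 4B)
4. 1 bandit ← the marsh camp.  (the marsh camp: 6M 1B; the dry ground: 0M 3B)
5. 3 merchants → the dry ground.  (the marsh camp: 3M 1B; the dry ground: 3M 3B)
6. 1 bandit ← the marsh camp.  (the marsh camp: 3M 2B; the dry ground: 3M 2B)
7. 1 merchant and 2 bandits → the dry ground.  (the marsh camp: 2M 0B; the dry ground: 4M 4B)
8. 1 bandit ← the marsh camp.  (the marsh camp: 2M 1B; the dry ground: 4M 3B)
9. 2 merchants and 1 bandit → the dry ground.  (the marsh camp: 0M 0B; the dry ground: 6M 4B)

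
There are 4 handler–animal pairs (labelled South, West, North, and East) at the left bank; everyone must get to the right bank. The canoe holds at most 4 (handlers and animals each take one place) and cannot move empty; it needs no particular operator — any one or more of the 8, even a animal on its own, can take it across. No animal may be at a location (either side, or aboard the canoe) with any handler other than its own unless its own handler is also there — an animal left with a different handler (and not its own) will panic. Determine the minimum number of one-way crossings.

Counting alone: each trip to the right bank takes at most 4 across and each return brings at least 1 back, so after t trips out (and t−1 returns) at most 4t − (t−1) of the 8 are across; that first reaches 8 at t = 3, so at least 5 crossings are needed.
The plan below uses exactly 5 crossings, so it is optimal:
1. animal South and handler South cross → the right bank.
2. handler South crosses ← the left bank.
3. handler East, handler North, handler South, and handler West cross → the right bank.
4. animal South crosses ← the left bank.
5. animal East, animal North, animal South, and animal West cross → the right bank.

5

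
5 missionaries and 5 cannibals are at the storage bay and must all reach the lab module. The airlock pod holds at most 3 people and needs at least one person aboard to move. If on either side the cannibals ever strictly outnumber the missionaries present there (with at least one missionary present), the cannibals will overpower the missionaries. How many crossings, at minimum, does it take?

Counting alone: each trip to the lab module takes at most 3 across and each return brings at least 1 back, so after t trips out (and t−1 returns) at most 3t − (t−1) of the 10 are across; that first reaches 10 at t = 5, so at least 9 crossings are needed.
The safety rule pushes this higher. Following every safe sequence of crossings, the most of the 10 that can be at the lab module as the airlock pod arrives there on crossing 9 is 9 — never all 10.
So no plan with fewer than 11 crossings exists, and this one achieves 11:
1. 2 cannibals → the lab module.  (the storage bay: 5M 3C; the lab module: 0M 2C)
2. 1 cannibal ← the storage bay.  (the storage bay: 5M 4C; the lab module: 0M 1C)
3. 3 cannibals → the lab module.  (the storage bay: 5M 1C; the lab module: 0M 4C)
4. 1 cannibal ← the storage bay.  (the storage bay: 5M 2C; the lab module: 0M 3C)
5. 3 missionaries → the lab module.  (the storage bay: 2M 2C; the lab module: 3M 3C)
6. 1 missionary and 1 cannibal ← the storage bay.  (the storage bay: 3M 3C; the lab module: 2M 2C)
7. 3 missionaries → the lab module.  (the storage bay: 0M 3C; the lab module: 5M 2C)
8. 1 cannibal ← the storage bay.  (the storage bay: 0M 4C; the lab module: 5M 1C)
9. 2 cannibals → the lab module.  (the storage bay: 0M 2C; the lab module: 5M 3C)
10. 1 cannibal ← the storage bay.  (the storage bay: 0M 3C; the lab module: 5M 2C)
11. 3 cannibals → the lab module.  (the storage bay: 0M 0C; the lab module: 5M 5C)

11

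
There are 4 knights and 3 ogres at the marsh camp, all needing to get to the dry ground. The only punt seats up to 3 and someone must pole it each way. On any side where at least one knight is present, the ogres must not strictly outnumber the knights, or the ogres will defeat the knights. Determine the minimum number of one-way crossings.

5

Counting alone: each trip to the dry ground takes at most 3 across and each return brings at least 1 back, so after t trips out (and t−1 returns) at most 3t − (t−1) of the 7 are across; that first reaches 7 at t = 3, so at least 5 crossings are needed.
The plan below uses exactly 5 crossings, so it is optimal:
1. 3 ogres → the dry ground.  (the marsh camp: 4K 0O; the dry ground: 0K 3O)
2. 1 ogre ← the marsh camp.  (the marsh camp: 4K 1O; the dry ground: 0K 2O)
3. 3 knights → the dry ground.  (the marsh camp: 1K 1O; the dry ground: 3K 2O)
4. 1 knight ← the marsh camp.  (the marsh camp: 2K 1O; the dry ground: 2K 2O)
5. 2 knights and 1 ogre → the dry ground.  (the marsh camp: 0K 0O; the dry ground: 4K 3O)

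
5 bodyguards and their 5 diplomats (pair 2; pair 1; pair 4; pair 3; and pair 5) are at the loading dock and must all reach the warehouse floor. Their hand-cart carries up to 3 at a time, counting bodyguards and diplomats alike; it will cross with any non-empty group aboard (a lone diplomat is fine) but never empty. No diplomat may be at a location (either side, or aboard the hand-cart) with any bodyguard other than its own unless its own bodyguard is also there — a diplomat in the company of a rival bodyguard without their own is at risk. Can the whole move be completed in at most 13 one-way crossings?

Yes — this plan uses 11 crossings (≤ 13):
1. bodyguard 2 and diplomat 2 cross → the warehouse floor.
2. bodyguard 2 crosses ← the loading dock.
3. diplomat 1, diplomat 3, and diplomat 4 cross → the warehouse floor.
4. diplomat 2 crosses ← the loading dock.
5. bodyguard 1, bodyguard 3, and bodyguard 4 cross → the warehouse floor.
6. bodyguard 1 and diplomat 1 cross ← the loading dock.
7. bodyguard 1, bodyguard 2, and bodyguard 5 cross → the warehouse floor.
8. diplomat 4 crosses ← the loading dock.
9. diplomat 1 and diplomat 2 cross → the warehouse floor.
10. diplomat 2 crosses ← the loading dock.
11. diplomat 2, diplomat 4, and diplomat 5 cross → the warehouse floor.

Yes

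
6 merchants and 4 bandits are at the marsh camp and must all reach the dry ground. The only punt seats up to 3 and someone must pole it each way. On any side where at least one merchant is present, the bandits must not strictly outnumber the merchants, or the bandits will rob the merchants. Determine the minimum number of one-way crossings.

9

Counting alone: each trip to the dry ground takes at most 3 across and each return brings at least 1 back, so after t trips out (and t−1 returns) at most 3t − (t−1) of the 10 are across; that first reaches 10 at t = 5, so at least 9 crossings are needed.
The plan below uses exactly 9 crossings, so it is optimal:
1. 2 bandits → the dry ground.  (the marsh camp: 6M 2B; the dry ground: 0M 2B)
2. 1 bandit ← the marsh camp.  (the marsh camp: 6M 3B; the dry ground: 0M 1B)
3. 3 bandits → the dry ground.  (the marsh camp: 6M 0B; the dry ground: 0M 4B)
4. 1 bandit ← the marsh camp.  (the marsh camp: 6M 1B; the dry ground: 0M 3B)
5. 3 merchants → the dry ground.  (the marsh camp: 3M 1B; the dry ground: 3M 3B)
6. 1 bandit ← the marsh camp.  (the marsh camp: 3M 2B; the dry ground: 3M 2B)
7. 1 merchant and 2 bandits → the dry ground.  (the marsh camp: 2M 0B; the dry ground: 4M 4B)
8. 1 bandit ← the marsh camp.  (the marsh camp: 2M 1B; the dry ground: 4M 3B)
9. 2 merchants and 1 bandit → the dry ground.  (the marsh camp: 0M 0B; the dry ground: 6M 4B)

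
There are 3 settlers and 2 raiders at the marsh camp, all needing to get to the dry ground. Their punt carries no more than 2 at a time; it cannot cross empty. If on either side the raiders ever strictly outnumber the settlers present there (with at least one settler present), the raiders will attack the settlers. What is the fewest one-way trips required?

7

Counting alone: each trip to the dry ground takes at most 2 across and each return brings at least 1 back, so after t trips out (and t−1 returns) at most 2t − (t−1) of the 5 are across; that first reaches 5 at t = 4, so at least 7 crossings are needed.
The plan below uses exactly 7 crossings, so it is optimal:
1. 2 raiders → the dry ground.  (the marsh camp: 3S 0R; the dry ground: 0S 2R)
2. 1 raider ← the marsh camp.  (the marsh camp: 3S 1R; the dry ground: 0S 1R)
3. 2 settlers → the dry ground.  (the marsh camp: 1S 1R; the dry ground: 2S 1R)
4. 1 settler ← the marsh camp.  (the marsh camp: 2S 1R; the dry ground: 1S 1R)
5. 1 settler and 1 raider → the dry ground.  (the marsh camp: 1S 0R; the dry ground: 2S 2R)
6. 1 raider ← the marsh camp.  (the marsh camp: 1S 1R; the dry ground: 2S 1R)
7. 1 settler and 1 raider → the dry ground.  (the marsh camp: 0S 0R; the dry ground: 3S 2R)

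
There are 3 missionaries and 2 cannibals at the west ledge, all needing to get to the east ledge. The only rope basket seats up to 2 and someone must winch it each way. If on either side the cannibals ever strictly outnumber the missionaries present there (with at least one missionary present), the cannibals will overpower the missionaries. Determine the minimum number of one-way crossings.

7

Counting alone: each trip to the east ledge takes at most 2 across and each return brings at least 1 back, so after t trips out (and t−1 returns) at most 2t − (t−1) of the 5 are across; that first reaches 5 at t = 4, so at least 7 crossings are needed.
The plan below uses exactly 7 crossings, so it is optimal:
1. 2 cannibals → the east ledge.  (the west ledge: 3M 0C; the east ledge: 0M 2C)
2. 1 cannibal ← the west ledge.  (the west ledge: 3M 1C; the east ledge: 0M 1C)
3. 2 missionaries → the east ledge.  (the west ledge: 1M 1C; the east ledge: 2M 1C)
4. 1 missionary ← the west ledge.  (the west ledge: 2M 1C; the east ledge: 1M 1C)
5. 1 missionary and 1 cannibal → the east ledge.  (the west ledge: 1M 0C; the east ledge: 2M 2C)
6. 1 cannibal ← the west ledge.  (the west ledge: 1M 1C; the east ledge: 2M 1C)
7. 1 missionary and 1 cannibal → the east ledge.  (the west ledge: 0M 0C; the east ledge: 3M 2C)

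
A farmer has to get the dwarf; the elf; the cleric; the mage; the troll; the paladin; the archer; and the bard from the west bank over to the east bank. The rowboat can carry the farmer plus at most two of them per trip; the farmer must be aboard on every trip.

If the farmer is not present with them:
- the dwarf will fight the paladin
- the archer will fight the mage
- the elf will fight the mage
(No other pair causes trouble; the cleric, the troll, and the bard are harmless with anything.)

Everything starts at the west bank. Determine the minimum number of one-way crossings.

Counting alone: the farmer can take at most 2 across per trip to the east bank, so moving all 8 needs at least 4 loaded trips out, with a return between consecutive ones — at least 7 crossings.
The safety rule pushes this higher. Following every safe sequence of crossings, the most of the 8 that can be at the east bank as the rowboat arrives there on crossing 7 is 7 — never all 8.
So no plan with fewer than 9 crossings exists, and this one achieves 9:
1. Farmer goes to the east bank with the dwarf and the mage.  [the west bank: the archer, the bard, the cleric, the elf, the paladin, the troll | the east bank: the dwarf, the mage]
2. Farmer goes back to the west bank alone.  [the west bank: the archer, the bard, the cleric, the elf, the paladin, the troll | the east bank: the dwarf, the mage]
3. Farmer goes to the east bank with the elf.  [the west bank: the archer, the bard, the cleric, the paladin, the troll | the east bank: the dwarf, the elf, the mage]
4. Farmer goes back to the west bank with the mage.  [the west bank: the archer, the bard, the cleric, the mage, the paladin, the troll | the east bank: the dwarf, the elf]
5. Farmer goes to the east bank with the archer and the cleric.  [the west bank: the bard, the mage, the paladin, the troll | the east bank: the archer, the cleric, the dwarf, the elf]
6. Farmer goes back to the west bank alone.  [the west bank: the bard, the mage, the paladin, the troll | the east bank: the archer, the cleric, the dwarf, the elf]
7. Farmer goes to the east bank with the bard and the troll.  [the west bank: the mage, the paladin | the east bank: the archer, the bard, the cleric, the dwarf, the elf, the troll]
8. Farmer goes back to the west bank alone.  [the west bank: the mage, the paladin | the east bank: the archer, the bard, the cleric, the dwarf, the elf, the troll]
9. Farmer goes to the east bank with the mage and the paladin.  [the west bank: — | the east bank: the archer, the bard, the cleric, the dwarf, the elf, the mage, the paladin, the troll]

9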